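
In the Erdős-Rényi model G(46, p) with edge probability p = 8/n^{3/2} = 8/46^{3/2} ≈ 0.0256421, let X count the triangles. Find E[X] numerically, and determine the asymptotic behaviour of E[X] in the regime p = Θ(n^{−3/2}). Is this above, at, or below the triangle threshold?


Number of potential triangles: C(46, 3) = 15180.
Each occurs with probability p³ ≈ (0.0256421)³ ≈ 1.68600834e-05.
By linearity: E[X] = C(46, 3)·p³ ≈ 15180 · 1.68600834e-05 ≈ 0.255936.
Since α = 3/2 > 1, p = c/n^{3/2} = o(1/n) is below the triangle threshold p ~ 1/n. Asymptotically E[X] ~ (c³/6)·n^{3(1−α)} = (8³/6)·n^{-1.5} → 0, so by Markov's inequality G has no triangles w.h.p.

E[X] ≈ 0.255936; in regime p = Θ(1/n^{3/2}) E[X] tends to 0 (below the triangle threshold p ~ 1/n).


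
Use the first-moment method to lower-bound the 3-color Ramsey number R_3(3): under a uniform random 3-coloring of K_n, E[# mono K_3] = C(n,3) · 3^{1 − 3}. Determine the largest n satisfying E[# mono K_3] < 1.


We need C(n, 3) · 3^{1 − 3} < 1, i.e. C(n, 3) < 3^{3 − 1} = 9.
Check values of n near the boundary:
  n = 3: C(3, 3) = 1; 1 < 9? YES
  n = 4: C(4, 3) = 4; 4 < 9? YES
  n = 5: C(5, 3) = 10; 10 < 9? NO
The largest n with C(n, 3) < 9 is n = 4 (where E[X] = 4/9 ≈ 0.444). Hence R_3(3) > 4, i.e. R_3(3) ≥ 5.

Largest n = 4; hence R_3(3) > 4.


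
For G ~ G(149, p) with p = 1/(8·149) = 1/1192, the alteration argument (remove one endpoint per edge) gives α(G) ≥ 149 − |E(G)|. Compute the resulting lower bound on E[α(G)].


E[|E(G)|] = C(149, 2)·p = 11026 · (1/1192) = 37/4.
E[α(G)] ≥ n − E[|E(G)|] = 149 − 37/4 = 559/4.
Numerically: ≈ 139.750000.
(This is only a lower bound; the true E[α(G)] may be larger.)

E[α(G)] ≥ 559/4 ≈ 139.750000.


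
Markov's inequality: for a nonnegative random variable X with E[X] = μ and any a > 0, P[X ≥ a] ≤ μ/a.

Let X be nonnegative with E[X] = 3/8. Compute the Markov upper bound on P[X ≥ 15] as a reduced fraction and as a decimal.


μ = E[X] = 3/8, a = 15.
Markov: P[X ≥ 15] ≤ μ/a = (3/8)/15 = 1/40.
Numerically: ≈ 0.0250.
(Since a = 15 > μ = 0.3750, the bound 1/40 is < 1 and informative.)

P[X ≥ 15] ≤ 1/40 ≈ 0.0250.


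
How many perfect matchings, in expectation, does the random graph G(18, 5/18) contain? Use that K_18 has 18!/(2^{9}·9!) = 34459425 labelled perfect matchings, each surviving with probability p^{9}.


K_18 has 18!/(2^{9}·9!) = 34459425 labelled perfect matchings.
For each such perfect matching H, let X_H = 1 if all 9 edges of H are present in G. Then P[X_H = 1] = p^{9} = (5/18)^{9} = 1953125/198359290368.
By linearity of expectation: E[X] = Σ_H E[X_H] = 34459425 · p^{9} = 34459425 · 1953125/198359290368 = 830908203125/2448880128.
Numerically: E[X] ≈ 339.301.

E[X] = 34459425 · (5/18)^{9} = 830908203125/2448880128 ≈ 339.301.


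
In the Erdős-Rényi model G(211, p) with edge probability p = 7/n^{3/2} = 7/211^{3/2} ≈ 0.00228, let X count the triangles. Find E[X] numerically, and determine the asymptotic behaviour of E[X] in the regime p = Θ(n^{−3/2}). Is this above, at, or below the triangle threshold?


Number of potential triangles: C(211, 3) = 1543465.
Each occurs with probability p³ ≈ (0.00228)³ ≈ 1.19131e-08.
By linearity: E[X] = C(211, 3)·p³ ≈ 1543465 · 1.19131e-08 ≈ 0.018.
Since α = 3/2 > 1, p = c/n^{3/2} = o(1/n) is below the triangle threshold p ~ 1/n. Asymptotically E[X] ~ (c³/6)·n^{3(1−α)} = (7³/6)·n^{-1.5} → 0, so by Markov's inequality G has no triangles w.h.p.

E[X] ≈ 0.018; in regime p = Θ(1/n^{3/2}) E[X] tends to 0 (below the triangle threshold p ~ 1/n).


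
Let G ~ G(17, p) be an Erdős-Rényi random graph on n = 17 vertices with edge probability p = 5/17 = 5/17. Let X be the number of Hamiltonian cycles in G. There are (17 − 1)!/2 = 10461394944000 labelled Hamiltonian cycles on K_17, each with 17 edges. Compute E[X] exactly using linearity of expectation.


K_17 has (17 − 1)!/2 = 10461394944000 labelled Hamiltonian cycles.
For each such Hamiltonian cycle H, let X_H = 1 if all 17 edges of H are present in G. Then P[X_H = 1] = p^{17} = (5/17)^{17} = 762939453125/827240261886336764177.
By linearity: E[X] = Σ_H E[X_H] = 10461394944000 · p^{17} = 10461394944000 · 762939453125/827240261886336764177 = 7981410937500000000000000/827240261886336764177.
Numerically: E[X] ≈ 9648.

E[X] = 10461394944000 · (5/17)^{17} = 7981410937500000000000000/827240261886336764177 ≈ 9648.


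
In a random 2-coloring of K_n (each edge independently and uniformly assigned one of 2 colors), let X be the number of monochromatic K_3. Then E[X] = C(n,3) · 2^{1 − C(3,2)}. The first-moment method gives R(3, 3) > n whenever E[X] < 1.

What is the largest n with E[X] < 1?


We need C(n, 3) · 2^{1 − 3} < 1, i.e. C(n, 3) < 2^{3 − 1} = 4.
Check values of n near the boundary:
  n = 3: C(3, 3) = 1; 1 < 4? YES
  n = 4: C(4, 3) = 4; 4 < 4? NO
  n = 5: C(5, 3) = 10; 10 < 4? NO
  n = 6: C(6, 3) = 20; 20 < 4? NO
The largest n with C(n, 3) < 4 is n = 3 (where E[X] = 1/4 ≈ 0.2500000). Hence R(3, 3) > 3, i.e. R(3, 3) ≥ 4.

Largest n = 3; hence R(3, 3) > 3.


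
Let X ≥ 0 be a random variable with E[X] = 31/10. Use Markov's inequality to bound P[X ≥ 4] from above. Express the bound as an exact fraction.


μ = E[X] = 31/10, a = 4.
Markov: P[X ≥ 4] ≤ μ/a = (31/10)/4 = 31/40.
Numerically: ≈ 0.7750.
(Since a = 4 > μ = 3.1000, the bound 31/40 is < 1 and informative.)

P[X ≥ 4] ≤ 31/40 ≈ 0.7750.


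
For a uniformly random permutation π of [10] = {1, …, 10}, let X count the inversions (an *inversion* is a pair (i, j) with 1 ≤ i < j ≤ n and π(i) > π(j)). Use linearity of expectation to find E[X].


Write X = Σ X_I over the C(10, 2) = 45 pairs i < j, with X_I the indicator of one inversion.
There are 45 indicators.
For each fixed pair i < j, the values π(i) and π(j) are two distinct elements of {1, …, 10} in uniformly random order; by symmetry P[π(i) > π(j)] = 1/2.
By linearity: E[X] = 45 · (1/2) = C(10, 2) · (1/2) = 45/2 = 45/2 ≈ 22.50000.

E[X] = 45/2 = 22.50000.


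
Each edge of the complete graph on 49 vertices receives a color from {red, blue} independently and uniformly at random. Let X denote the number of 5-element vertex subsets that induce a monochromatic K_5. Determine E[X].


Let X = Σ_S X_S over the C(49, 5) = 1906884 subsets S of size 5, where X_S = 1 if the K_5 on S is monochromatic.
For a fixed S, the K_5 on S has C(5, 2) = 10 edges. P[all 10 edges red] = (1/2)^10, and likewise for blue, so P[monochromatic] = 2·(1/2)^10 = 2^{1 − 10} = 1/512.
Summing: E[X] = C(49, 5) · 2^{1 − 10} = 1906884 · 1/512 = 476721/128.
Numerically: E[X] ≈ 3724.383.

E[X] = C(49,5)·2^(1−C(5,2)) = 476721/128 ≈ 3724.383.


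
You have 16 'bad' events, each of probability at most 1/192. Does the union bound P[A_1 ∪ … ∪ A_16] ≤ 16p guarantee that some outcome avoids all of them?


Union bound: P[∪_{i=1}^{16} A_i] ≤ Σ_i P[A_i] ≤ 16·p = 16·(1/192) = 1/12.
Numerically: 1/12 ≈ 0.0833333.
Is 1/12 < 1? YES.
Since P[∪ A_i] ≤ 1/12 < 1, the complement has P[∩ A_i^c] ≥ 1 − 1/12 = 11/12 > 0, so some outcome avoids every A_i.

16·p = 1/12 ≈ 0.0833333; existence CERTIFIED by the union bound.


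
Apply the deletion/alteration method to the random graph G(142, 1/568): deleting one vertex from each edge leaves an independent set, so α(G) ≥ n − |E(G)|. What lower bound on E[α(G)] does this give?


E[|E(G)|] = C(142, 2)·p = 10011 · (1/568) = 141/8.
E[α(G)] ≥ n − E[|E(G)|] = 142 − 141/8 = 995/8.
Numerically: ≈ 124.3750.
(This is only a lower bound; the true E[α(G)] may be larger.)

E[α(G)] ≥ 995/8 ≈ 124.3750.


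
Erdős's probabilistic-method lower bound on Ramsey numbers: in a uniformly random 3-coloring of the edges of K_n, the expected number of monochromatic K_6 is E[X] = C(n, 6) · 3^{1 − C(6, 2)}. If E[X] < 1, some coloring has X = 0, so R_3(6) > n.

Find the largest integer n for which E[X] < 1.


We need C(n, 6) · 3^{1 − 15} < 1, i.e. C(n, 6) < 3^{15 − 1} = 4782969.
Check values of n near the boundary:
  n = 38: C(38, 6) = 2760681; 2760681 < 4782969? YES
  n = 39: C(39, 6) = 3262623; 3262623 < 4782969? YES
  n = 40: C(40, 6) = 3838380; 3838380 < 4782969? YES
  n = 41: C(41, 6) = 4496388; 4496388 < 4782969? YES
  n = 42: C(42, 6) = 5245786; 5245786 < 4782969? NO
  n = 43: C(43, 6) = 6096454; 6096454 < 4782969? NO
The largest n with C(n, 6) < 4782969 is n = 41 (where E[X] = 1498796/1594323 ≈ 0.940). Hence R_3(6) > 41, i.e. R_3(6) ≥ 42.

Largest n = 41; hence R_3(6) > 41.


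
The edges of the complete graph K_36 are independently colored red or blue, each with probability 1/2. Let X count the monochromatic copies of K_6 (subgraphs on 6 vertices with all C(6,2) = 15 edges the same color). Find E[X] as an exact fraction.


Let X = Σ_S X_S over the C(36, 6) = 1947792 subsets S of size 6, where X_S = 1 if the K_6 on S is monochromatic.
For a fixed S, the K_6 on S has C(6, 2) = 15 edges. P[all 15 edges red] = (1/2)^15, and likewise for blue, so P[monochromatic] = 2·(1/2)^15 = 2^{1 − 15} = 1/16384.
By linearity: E[X] = C(36, 6) · 2^{1 − 15} = 1947792 · 1/16384 = 121737/1024.
Numerically: E[X] ≈ 118.88379.

E[X] = C(36,6)·2^(1−C(6,2)) = 121737/1024 ≈ 118.88379.


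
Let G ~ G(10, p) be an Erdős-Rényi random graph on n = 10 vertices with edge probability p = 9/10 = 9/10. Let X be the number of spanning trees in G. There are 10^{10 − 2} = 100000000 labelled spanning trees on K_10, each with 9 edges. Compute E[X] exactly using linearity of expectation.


K_10 has 10^{10 − 2} = 100000000 labelled spanning trees.
For each such spanning tree H, let X_H = 1 if all 9 edges of H are present in G. Then P[X_H = 1] = p^{9} = (9/10)^{9} = 387420489/1000000000.
By linearity of expectation: E[X] = Σ_H E[X_H] = 100000000 · p^{9} = 100000000 · 387420489/1000000000 = 387420489/10.
Numerically: E[X] ≈ 3.874e+07.

E[X] = 100000000 · (9/10)^{9} = 387420489/10 ≈ 3.874e+07.


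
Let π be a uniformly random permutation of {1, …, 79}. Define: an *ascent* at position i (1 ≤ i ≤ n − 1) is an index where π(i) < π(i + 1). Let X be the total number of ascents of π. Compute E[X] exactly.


Write X = Σ X_I over i = 1, …, 78, with X_I the indicator of one ascent.
There are 78 indicators.
For each fixed i, the pair (π(i), π(i+1)) is a uniformly random ordered pair of distinct values from {1, …, 79}; by symmetry P[π(i) < π(i+1)] = 1/2.
By linearity: E[X] = 78 · (1/2) = (79 − 1) · (1/2) = 39 ≈ 39.00000.

E[X] = 39 = 39.00000.


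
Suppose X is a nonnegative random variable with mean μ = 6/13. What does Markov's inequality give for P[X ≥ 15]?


μ = E[X] = 6/13, a = 15.
Markov: P[X ≥ 15] ≤ μ/a = (6/13)/15 = 2/65.
Numerically: ≈ 0.03077.
(Since a = 15 > μ = 0.46154, the bound 2/65 is < 1 and informative.)

P[X ≥ 15] ≤ 2/65 ≈ 0.03077.


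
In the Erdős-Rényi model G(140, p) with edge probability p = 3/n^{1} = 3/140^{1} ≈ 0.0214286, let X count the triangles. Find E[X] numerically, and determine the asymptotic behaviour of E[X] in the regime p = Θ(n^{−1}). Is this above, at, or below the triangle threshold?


Number of potential triangles: C(140, 3) = 447580.
Each occurs with probability p³ ≈ (0.0214286)³ ≈ 9.83965015e-06.
By linearity: E[X] = C(140, 3)·p³ ≈ 447580 · 9.83965015e-06 ≈ 4.404031.
Here α = 1, so p = 3/n is exactly at the triangle threshold p ~ 1/n. Asymptotically E[X] → c³/6 = 3³/6 = 9/2 ≈ 4.500000, a bounded constant. In this regime the triangle count is asymptotically Poisson(c³/6).

E[X] ≈ 4.404031; in regime p = Θ(1/n^{1}) E[X] stays bounded (at the triangle threshold p ~ 1/n).


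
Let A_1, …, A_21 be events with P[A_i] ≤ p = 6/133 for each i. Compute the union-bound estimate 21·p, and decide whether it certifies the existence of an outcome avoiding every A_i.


Union bound: P[∪_{i=1}^{21} A_i] ≤ Σ_i P[A_i] ≤ 21·p = 21·(6/133) = 18/19.
Numerically: 18/19 ≈ 0.94737.
Is 18/19 < 1? YES.
Since P[∪ A_i] ≤ 18/19 < 1, the complement has P[∩ A_i^c] ≥ 1 − 18/19 = 1/19 > 0, so some outcome avoids every A_i.

21·p = 18/19 ≈ 0.94737; existence CERTIFIED by the union bound.


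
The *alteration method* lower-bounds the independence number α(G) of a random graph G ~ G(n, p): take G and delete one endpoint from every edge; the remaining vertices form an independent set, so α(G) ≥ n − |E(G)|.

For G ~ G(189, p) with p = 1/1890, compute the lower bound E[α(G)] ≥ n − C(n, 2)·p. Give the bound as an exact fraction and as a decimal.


E[|E(G)|] = C(189, 2)·p = 17766 · (1/1890) = 47/5.
E[α(G)] ≥ n − E[|E(G)|] = 189 − 47/5 = 898/5.
Numerically: ≈ 179.60000.
(This is only a lower bound; the true E[α(G)] may be larger.)

E[α(G)] ≥ 898/5 ≈ 179.60000.


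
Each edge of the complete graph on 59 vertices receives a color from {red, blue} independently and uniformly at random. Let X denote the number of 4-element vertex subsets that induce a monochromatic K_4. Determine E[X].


Let X = Σ_S X_S over the C(59, 4) = 455126 subsets S of size 4, where X_S = 1 if the K_4 on S is monochromatic.
For a fixed S, the K_4 on S has C(4, 2) = 6 edges. P[all 6 edges red] = (1/2)^6, and likewise for blue, so P[monochromatic] = 2·(1/2)^6 = 2^{1 − 6} = 1/32.
By linearity of expectation: E[X] = C(59, 4) · 2^{1 − 6} = 455126 · 1/32 = 227563/16.
Numerically: E[X] ≈ 14222.687500.

E[X] = C(59,4)·2^(1−C(4,2)) = 227563/16 ≈ 14222.687500.


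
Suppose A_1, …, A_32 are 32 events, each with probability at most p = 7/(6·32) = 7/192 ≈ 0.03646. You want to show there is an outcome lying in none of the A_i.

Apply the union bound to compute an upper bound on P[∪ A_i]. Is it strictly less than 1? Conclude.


Union bound: P[∪_{i=1}^{32} A_i] ≤ Σ_i P[A_i] ≤ 32·p = 32·(7/192) = 7/6.
Numerically: 7/6 ≈ 1.16667.
Is 7/6 < 1? NO.
Since the bound 7/6 is ≥ 1, the union bound is uninformative here; it does NOT by itself certify existence.

32·p = 7/6 ≈ 1.16667; existence NOT certified by the union bound.


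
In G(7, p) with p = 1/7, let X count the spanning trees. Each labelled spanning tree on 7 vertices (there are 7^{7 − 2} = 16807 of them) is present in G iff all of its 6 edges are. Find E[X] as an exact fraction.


K_7 has 7^{7 − 2} = 16807 labelled spanning trees.
For each such spanning tree H, let X_H = 1 if all 6 edges of H are present in G. Then P[X_H = 1] = p^{6} = (1/7)^{6} = 1/117649.
By linearity: E[X] = Σ_H E[X_H] = 16807 · p^{6} = 16807 · 1/117649 = 1/7.
Numerically: E[X] ≈ 0.142857.

E[X] = 16807 · (1/7)^{6} = 1/7 ≈ 0.142857.


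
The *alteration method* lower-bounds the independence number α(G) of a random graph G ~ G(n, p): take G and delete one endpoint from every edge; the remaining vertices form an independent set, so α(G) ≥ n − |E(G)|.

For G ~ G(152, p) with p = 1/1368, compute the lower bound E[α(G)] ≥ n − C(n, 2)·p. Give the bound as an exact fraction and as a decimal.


E[|E(G)|] = C(152, 2)·p = 11476 · (1/1368) = 151/18.
E[α(G)] ≥ n − E[|E(G)|] = 152 − 151/18 = 2585/18.
Numerically: ≈ 143.611111.
(This is only a lower bound; the true E[α(G)] may be larger.)

E[α(G)] ≥ 2585/18 ≈ 143.611111.


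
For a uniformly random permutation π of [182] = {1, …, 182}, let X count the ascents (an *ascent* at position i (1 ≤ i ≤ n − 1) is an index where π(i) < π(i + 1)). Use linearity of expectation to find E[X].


Write X = Σ X_I over i = 1, …, 181, with X_I the indicator of one ascent.
There are 181 indicators.
For each fixed i, the pair (π(i), π(i+1)) is a uniformly random ordered pair of distinct values from {1, …, 182}; by symmetry P[π(i) < π(i+1)] = 1/2.
By linearity: E[X] = 181 · (1/2) = (182 − 1) · (1/2) = 181/2 ≈ 90.500000.

E[X] = 181/2 = 90.500000.


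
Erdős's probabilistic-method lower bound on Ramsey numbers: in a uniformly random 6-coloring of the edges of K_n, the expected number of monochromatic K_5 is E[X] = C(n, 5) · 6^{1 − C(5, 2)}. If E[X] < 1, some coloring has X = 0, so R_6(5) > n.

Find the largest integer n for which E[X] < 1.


We need C(n, 5) · 6^{1 − 10} < 1, i.e. C(n, 5) < 6^{10 − 1} = 10077696.
Check values of n near the boundary:
  n = 62: C(62, 5) = 6471002; 6471002 < 10077696? YES
  n = 63: C(63, 5) = 7028847; 7028847 < 10077696? YES
  n = 64: C(64, 5) = 7624512; 7624512 < 10077696? YES
  n = 65: C(65, 5) = 8259888; 8259888 < 10077696? YES
  n = 66: C(66, 5) = 8936928; 8936928 < 10077696? YES
  n = 67: C(67, 5) = 9657648; 9657648 < 10077696? YES
  n = 68: C(68, 5) = 10424128; 10424128 < 10077696? NO
  n = 69: C(69, 5) = 11238513; 11238513 < 10077696? NO
  n = 70: C(70, 5) = 12103014; 12103014 < 10077696? NO
The largest n with C(n, 5) < 10077696 is n = 67 (where E[X] = 67067/69984 ≈ 0.958319). Hence R_6(5) > 67, i.e. R_6(5) ≥ 68.

Largest n = 67; hence R_6(5) > 67.


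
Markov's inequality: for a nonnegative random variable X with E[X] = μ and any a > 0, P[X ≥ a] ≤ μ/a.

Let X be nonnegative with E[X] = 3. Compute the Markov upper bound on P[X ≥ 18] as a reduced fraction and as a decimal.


μ = E[X] = 3, a = 18.
Markov: P[X ≥ 18] ≤ μ/a = (3)/18 = 1/6.
Numerically: ≈ 0.1667.
(Since a = 18 > μ = 3.0000, the bound 1/6 is < 1 and informative.)

P[X ≥ 18] ≤ 1/6 ≈ 0.1667.


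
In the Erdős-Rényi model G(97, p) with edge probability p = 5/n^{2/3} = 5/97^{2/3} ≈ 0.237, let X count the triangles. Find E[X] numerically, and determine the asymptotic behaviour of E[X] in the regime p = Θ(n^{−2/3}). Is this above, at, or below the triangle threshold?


Number of potential triangles: C(97, 3) = 147440.
Each occurs with probability p³ ≈ (0.237)³ ≈ 1.32852e-02.
By linearity: E[X] = C(97, 3)·p³ ≈ 147440 · 1.32852e-02 ≈ 1958.763.
Since α = 2/3 < 1, p = c/n^{2/3} ≫ 1/n is above the triangle threshold p ~ 1/n. Asymptotically E[X] ~ (c³/6)·n^{3(1−α)} = (5³/6)·n^{1} → ∞; triangles are abundant w.h.p.

E[X] ≈ 1958.763; in regime p = Θ(1/n^{2/3}) E[X] diverges (above the triangle threshold p ~ 1/n).


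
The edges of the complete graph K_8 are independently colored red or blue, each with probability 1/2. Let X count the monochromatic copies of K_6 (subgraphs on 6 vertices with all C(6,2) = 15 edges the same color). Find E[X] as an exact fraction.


Let X = Σ_S X_S over the C(8, 6) = 28 subsets S of size 6, where X_S = 1 if the K_6 on S is monochromatic.
For a fixed S, the K_6 on S has C(6, 2) = 15 edges. P[all 15 edges red] = (1/2)^15, and likewise for blue, so P[monochromatic] = 2·(1/2)^15 = 2^{1 − 15} = 1/16384.
By linearity: E[X] = C(8, 6) · 2^{1 − 15} = 28 · 1/16384 = 7/4096.
Numerically: E[X] ≈ 0.002.

E[X] = C(8,6)·2^(1−C(6,2)) = 7/4096 ≈ 0.002.


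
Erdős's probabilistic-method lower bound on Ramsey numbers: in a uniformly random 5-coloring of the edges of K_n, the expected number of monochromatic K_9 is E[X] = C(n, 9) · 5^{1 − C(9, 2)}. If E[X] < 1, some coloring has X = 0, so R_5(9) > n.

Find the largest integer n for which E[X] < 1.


We need C(n, 9) · 5^{1 − 36} < 1, i.e. C(n, 9) < 5^{36 − 1} = 2910383045673370361328125.
Check values of n near the boundary:
  n = 2167: C(2167, 9) = 2855899084841489792706810; 2855899084841489792706810 < 2910383045673370361328125? YES
  n = 2168: C(2168, 9) = 2867804175977929537095120; 2867804175977929537095120 < 2910383045673370361328125? YES
  n = 2169: C(2169, 9) = 2879753360044504243499683; 2879753360044504243499683 < 2910383045673370361328125? YES
  n = 2170: C(2170, 9) = 2891746779868845075610510; 2891746779868845075610510 < 2910383045673370361328125? YES
  n = 2171: C(2171, 9) = 2903784578674959601827205; 2903784578674959601827205 < 2910383045673370361328125? YES
  n = 2172: C(2172, 9) = 2915866900084148060642020; 2915866900084148060642020 < 2910383045673370361328125? NO
  n = 2173: C(2173, 9) = 2927993888115921319674265; 2927993888115921319674265 < 2910383045673370361328125? NO
  n = 2174: C(2174, 9) = 2940165687188920530702934; 2940165687188920530702934 < 2910383045673370361328125? NO
The largest n with C(n, 9) < 2910383045673370361328125 is n = 2171 (where E[X] = 580756915734991920365441/582076609134674072265625 ≈ 0.9977). Hence R_5(9) > 2171, i.e. R_5(9) ≥ 2172.

Largest n = 2171; hence R_5(9) > 2171.


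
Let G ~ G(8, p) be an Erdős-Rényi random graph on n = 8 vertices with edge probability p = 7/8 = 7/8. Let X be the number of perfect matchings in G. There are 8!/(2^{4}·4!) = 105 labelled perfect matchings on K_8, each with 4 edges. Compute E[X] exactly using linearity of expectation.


K_8 has 8!/(2^{4}·4!) = 105 labelled perfect matchings.
For each such perfect matching H, let X_H = 1 if all 4 edges of H are present in G. Then P[X_H = 1] = p^{4} = (7/8)^{4} = 2401/4096.
By linearity: E[X] = Σ_H E[X_H] = 105 · p^{4} = 105 · 2401/4096 = 252105/4096.
Numerically: E[X] ≈ 61.55.

E[X] = 105 · (7/8)^{4} = 252105/4096 ≈ 61.55.


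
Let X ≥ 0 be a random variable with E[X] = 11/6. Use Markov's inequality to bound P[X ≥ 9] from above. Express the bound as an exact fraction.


μ = E[X] = 11/6, a = 9.
Markov: P[X ≥ 9] ≤ μ/a = (11/6)/9 = 11/54.
Numerically: ≈ 0.2037.
(Since a = 9 > μ = 1.8333, the bound 11/54 is < 1 and informative.)

P[X ≥ 9] ≤ 11/54 ≈ 0.2037.


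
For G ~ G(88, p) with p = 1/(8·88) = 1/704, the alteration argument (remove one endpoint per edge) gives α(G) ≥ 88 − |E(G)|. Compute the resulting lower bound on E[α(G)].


E[|E(G)|] = C(88, 2)·p = 3828 · (1/704) = 87/16.
E[α(G)] ≥ n − E[|E(G)|] = 88 − 87/16 = 1321/16.
Numerically: ≈ 82.562.
(This is only a lower bound; the true E[α(G)] may be larger.)

E[α(G)] ≥ 1321/16 ≈ 82.562.


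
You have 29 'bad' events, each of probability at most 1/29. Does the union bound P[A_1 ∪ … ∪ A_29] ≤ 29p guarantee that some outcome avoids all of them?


Union bound: P[∪_{i=1}^{29} A_i] ≤ Σ_i P[A_i] ≤ 29·p = 29·(1/29) = 1.
Numerically: 1 ≈ 1.00000.
Is 1 < 1? NO.
Since the bound 1 is ≥ 1, the union bound is uninformative here; it does NOT by itself certify existence.

29·p = 1 ≈ 1.00000; existence NOT certified by the union bound.


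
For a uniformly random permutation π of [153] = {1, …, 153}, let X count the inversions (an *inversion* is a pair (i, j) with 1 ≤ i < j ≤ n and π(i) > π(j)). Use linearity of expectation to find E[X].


Write X = Σ X_I over the C(153, 2) = 11628 pairs i < j, with X_I the indicator of one inversion.
There are 11628 indicators.
For each fixed pair i < j, the values π(i) and π(j) are two distinct elements of {1, …, 153} in uniformly random order; by symmetry P[π(i) > π(j)] = 1/2.
By linearity: E[X] = 11628 · (1/2) = C(153, 2) · (1/2) = 11628/2 = 5814 ≈ 5814.00000.

E[X] = 5814 = 5814.00000.


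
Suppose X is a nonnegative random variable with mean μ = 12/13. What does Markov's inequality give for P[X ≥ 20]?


μ = E[X] = 12/13, a = 20.
Markov: P[X ≥ 20] ≤ μ/a = (12/13)/20 = 3/65.
Numerically: ≈ 0.046154.
(Since a = 20 > μ = 0.923077, the bound 3/65 is < 1 and informative.)

P[X ≥ 20] ≤ 3/65 ≈ 0.046154.


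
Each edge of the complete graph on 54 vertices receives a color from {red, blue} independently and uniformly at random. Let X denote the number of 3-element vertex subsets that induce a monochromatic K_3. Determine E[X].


Let X = Σ_S X_S over the C(54, 3) = 24804 subsets S of size 3, where X_S = 1 if the K_3 on S is monochromatic.
For a fixed S, the K_3 on S has C(3, 2) = 3 edges. P[all 3 edges red] = (1/2)^3, and likewise for blue, so P[monochromatic] = 2·(1/2)^3 = 2^{1 − 3} = 1/4.
Summing: E[X] = C(54, 3) · 2^{1 − 3} = 24804 · 1/4 = 6201.
Numerically: E[X] ≈ 6201.000000.

E[X] = C(54,3)·2^(1−C(3,2)) = 6201 ≈ 6201.000000.


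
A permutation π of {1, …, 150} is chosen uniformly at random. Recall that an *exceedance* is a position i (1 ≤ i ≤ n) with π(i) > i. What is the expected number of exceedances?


Write X = Σ_{i=1}^{150} X_i, where X_i = 1_{π(i) > i}.
For each fixed i, π(i) is uniform over {1, …, 150} (marginal of a uniform permutation), so P[π(i) > i] = (n − i)/n. Summing: Σ_{i=1}^{150} (n − i)/n = (0 + 1 + … + 149)/150 = 150(150 − 1)/(2·150) = (150 − 1)/2.
Hence E[X] = Σ_{i=1}^{150} (150 − i)/150 = 149/2 ≈ 74.50000.

E[X] = 149/2 = 74.50000.


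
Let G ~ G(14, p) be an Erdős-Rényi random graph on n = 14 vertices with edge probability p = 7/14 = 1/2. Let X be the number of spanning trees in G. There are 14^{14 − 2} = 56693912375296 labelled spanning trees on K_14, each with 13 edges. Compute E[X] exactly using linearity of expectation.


K_14 has 14^{14 − 2} = 56693912375296 labelled spanning trees.
For each such spanning tree H, let X_H = 1 if all 13 edges of H are present in G. Then P[X_H = 1] = p^{13} = (1/2)^{13} = 1/8192.
By linearity of expectation: E[X] = Σ_H E[X_H] = 56693912375296 · p^{13} = 56693912375296 · 1/8192 = 13841287201/2.
Numerically: E[X] ≈ 6.9206e+09.

E[X] = 56693912375296 · (1/2)^{13} = 13841287201/2 ≈ 6.9206e+09.


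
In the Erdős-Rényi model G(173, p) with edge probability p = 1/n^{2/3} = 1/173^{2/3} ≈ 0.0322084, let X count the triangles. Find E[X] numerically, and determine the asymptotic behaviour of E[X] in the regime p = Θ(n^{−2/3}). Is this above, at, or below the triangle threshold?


Number of potential triangles: C(173, 3) = 848046.
Each occurs with probability p³ ≈ (0.0322084)³ ≈ 3.34124094e-05.
By linearity: E[X] = C(173, 3)·p³ ≈ 848046 · 3.34124094e-05 ≈ 28.335260.
Since α = 2/3 < 1, p = c/n^{2/3} ≫ 1/n is above the triangle threshold p ~ 1/n. Asymptotically E[X] ~ (c³/6)·n^{3(1−α)} = (1³/6)·n^{1} → ∞; triangles are abundant w.h.p.

E[X] ≈ 28.335260; in regime p = Θ(1/n^{2/3}) E[X] diverges (above the triangle threshold p ~ 1/n).


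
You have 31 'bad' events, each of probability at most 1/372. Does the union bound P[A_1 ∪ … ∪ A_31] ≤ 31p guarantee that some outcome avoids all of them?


Union bound: P[∪_{i=1}^{31} A_i] ≤ Σ_i P[A_i] ≤ 31·p = 31·(1/372) = 1/12.
Numerically: 1/12 ≈ 0.08333.
Is 1/12 < 1? YES.
Since P[∪ A_i] ≤ 1/12 < 1, the complement has P[∩ A_i^c] ≥ 1 − 1/12 = 11/12 > 0, so some outcome avoids every A_i.

31·p = 1/12 ≈ 0.08333; existence CERTIFIED by the union bound.


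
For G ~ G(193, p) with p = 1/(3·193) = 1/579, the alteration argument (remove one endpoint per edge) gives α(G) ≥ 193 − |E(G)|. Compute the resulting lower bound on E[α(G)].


E[|E(G)|] = C(193, 2)·p = 18528 · (1/579) = 32.
E[α(G)] ≥ n − E[|E(G)|] = 193 − 32 = 161.
Numerically: ≈ 161.000000.
(This is only a lower bound; the true E[α(G)] may be larger.)

E[α(G)] ≥ 161 ≈ 161.000000.


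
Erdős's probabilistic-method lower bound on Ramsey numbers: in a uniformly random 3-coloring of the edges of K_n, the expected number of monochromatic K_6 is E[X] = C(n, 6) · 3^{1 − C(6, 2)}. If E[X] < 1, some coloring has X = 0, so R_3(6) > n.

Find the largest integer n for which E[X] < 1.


We need C(n, 6) · 3^{1 − 15} < 1, i.e. C(n, 6) < 3^{15 − 1} = 4782969.
Check values of n near the boundary:
  n = 40: C(40, 6) = 3838380; 3838380 < 4782969? YES
  n = 41: C(41, 6) = 4496388; 4496388 < 4782969? YES
  n = 42: C(42, 6) = 5245786; 5245786 < 4782969? NO
  n = 43: C(43, 6) = 6096454; 6096454 < 4782969? NO
The largest n with C(n, 6) < 4782969 is n = 41 (where E[X] = 1498796/1594323 ≈ 0.940083). Hence R_3(6) > 41, i.e. R_3(6) ≥ 42.

Largest n = 41; hence R_3(6) > 41.


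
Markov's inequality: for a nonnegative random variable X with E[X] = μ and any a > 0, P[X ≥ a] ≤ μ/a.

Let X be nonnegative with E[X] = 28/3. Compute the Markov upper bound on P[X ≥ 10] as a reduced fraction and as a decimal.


μ = E[X] = 28/3, a = 10.
Markov: P[X ≥ 10] ≤ μ/a = (28/3)/10 = 14/15.
Numerically: ≈ 0.93333.
(Since a = 10 > μ = 9.33333, the bound 14/15 is < 1 and informative.)

P[X ≥ 10] ≤ 14/15 ≈ 0.93333.


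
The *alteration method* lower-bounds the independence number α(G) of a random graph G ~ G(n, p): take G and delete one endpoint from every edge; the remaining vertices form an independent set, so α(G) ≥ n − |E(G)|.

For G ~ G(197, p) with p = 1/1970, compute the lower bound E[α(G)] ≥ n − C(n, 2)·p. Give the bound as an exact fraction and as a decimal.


E[|E(G)|] = C(197, 2)·p = 19306 · (1/1970) = 49/5.
E[α(G)] ≥ n − E[|E(G)|] = 197 − 49/5 = 936/5.
Numerically: ≈ 187.2000.
(This is only a lower bound; the true E[α(G)] may be larger.)

E[α(G)] ≥ 936/5 ≈ 187.2000.


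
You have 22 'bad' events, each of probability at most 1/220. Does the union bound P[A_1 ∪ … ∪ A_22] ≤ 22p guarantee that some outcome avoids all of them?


Union bound: P[∪_{i=1}^{22} A_i] ≤ Σ_i P[A_i] ≤ 22·p = 22·(1/220) = 1/10.
Numerically: 1/10 ≈ 0.100000.
Is 1/10 < 1? YES.
Since P[∪ A_i] ≤ 1/10 < 1, the complement has P[∩ A_i^c] ≥ 1 − 1/10 = 9/10 > 0, so some outcome avoids every A_i.

22·p = 1/10 ≈ 0.100000; existence CERTIFIED by the union bound.


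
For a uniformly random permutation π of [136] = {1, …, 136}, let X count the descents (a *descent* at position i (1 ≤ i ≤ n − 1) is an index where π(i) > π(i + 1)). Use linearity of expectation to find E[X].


Write X = Σ X_I over i = 1, …, 135, with X_I the indicator of one descent.
There are 135 indicators.
For each fixed i, the pair (π(i), π(i+1)) is a uniformly random ordered pair of distinct values from {1, …, 136}; by symmetry P[π(i) > π(i+1)] = 1/2.
By linearity: E[X] = 135 · (1/2) = (136 − 1) · (1/2) = 135/2 ≈ 67.5000.

E[X] = 135/2 = 67.5000.


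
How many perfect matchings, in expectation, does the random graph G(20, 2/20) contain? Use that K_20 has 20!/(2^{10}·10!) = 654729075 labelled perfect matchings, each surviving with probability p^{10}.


K_20 has 20!/(2^{10}·10!) = 654729075 labelled perfect matchings.
For each such perfect matching H, let X_H = 1 if all 10 edges of H are present in G. Then P[X_H = 1] = p^{10} = (1/10)^{10} = 1/10000000000.
By linearity: E[X] = Σ_H E[X_H] = 654729075 · p^{10} = 654729075 · 1/10000000000 = 26189163/400000000.
Numerically: E[X] ≈ 0.0655.

E[X] = 654729075 · (1/10)^{10} = 26189163/400000000 ≈ 0.0655.


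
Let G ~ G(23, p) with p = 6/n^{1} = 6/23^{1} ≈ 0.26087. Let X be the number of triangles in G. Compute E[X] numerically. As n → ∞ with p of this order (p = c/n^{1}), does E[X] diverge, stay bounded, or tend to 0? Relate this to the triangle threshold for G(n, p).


Number of potential triangles: C(23, 3) = 1771.
Each occurs with probability p³ ≈ (0.26087)³ ≈ 1.77529383e-02.
By linearity: E[X] = C(23, 3)·p³ ≈ 1771 · 1.77529383e-02 ≈ 31.440454.
Here α = 1, so p = 6/n is exactly at the triangle threshold p ~ 1/n. Asymptotically E[X] → c³/6 = 6³/6 = 36 ≈ 36.000000, a bounded constant. In this regime the triangle count is asymptotically Poisson(c³/6).

E[X] ≈ 31.440454; in regime p = Θ(1/n^{1}) E[X] stays bounded (at the triangle threshold p ~ 1/n).


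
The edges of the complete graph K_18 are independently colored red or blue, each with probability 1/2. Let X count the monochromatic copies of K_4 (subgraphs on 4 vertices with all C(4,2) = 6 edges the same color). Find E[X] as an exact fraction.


Let X = Σ_S X_S over the C(18, 4) = 3060 subsets S of size 4, where X_S = 1 if the K_4 on S is monochromatic.
For a fixed S, the K_4 on S has C(4, 2) = 6 edges. P[all 6 edges red] = (1/2)^6, and likewise for blue, so P[monochromatic] = 2·(1/2)^6 = 2^{1 − 6} = 1/32.
By linearity of expectation: E[X] = C(18, 4) · 2^{1 − 6} = 3060 · 1/32 = 765/8.
Numerically: E[X] ≈ 95.62500.

E[X] = C(18,4)·2^(1−C(4,2)) = 765/8 ≈ 95.62500.


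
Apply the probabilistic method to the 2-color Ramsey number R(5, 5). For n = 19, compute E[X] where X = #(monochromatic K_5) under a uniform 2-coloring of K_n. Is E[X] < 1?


E[X] = C(19, 5) · 2^{1 − 10} = 11628 · 2^{−9} = 11628/512.
As a reduced fraction: E[X] = 2907/128 ≈ 22.711.
Is E[X] < 1? NO.
Since E[X] ≥ 1, the first-moment bound is inconclusive at n = 19; it does NOT by itself certify R(5, 5) > 19.

E[X] = 2907/128 ≈ 22.711; E[X] ≥ 1; first-moment method inconclusive here.


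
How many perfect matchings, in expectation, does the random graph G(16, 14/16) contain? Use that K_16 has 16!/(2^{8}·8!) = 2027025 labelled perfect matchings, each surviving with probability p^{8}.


K_16 has 16!/(2^{8}·8!) = 2027025 labelled perfect matchings.
For each such perfect matching H, let X_H = 1 if all 8 edges of H are present in G. Then P[X_H = 1] = p^{8} = (7/8)^{8} = 5764801/16777216.
By linearity: E[X] = Σ_H E[X_H] = 2027025 · p^{8} = 2027025 · 5764801/16777216 = 11685395747025/16777216.
Numerically: E[X] ≈ 6.965e+05.

E[X] = 2027025 · (7/8)^{8} = 11685395747025/16777216 ≈ 6.965e+05.


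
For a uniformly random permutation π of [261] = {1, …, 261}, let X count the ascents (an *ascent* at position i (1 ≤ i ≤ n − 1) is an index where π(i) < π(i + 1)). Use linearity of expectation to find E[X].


Write X = Σ X_I over i = 1, …, 260, with X_I the indicator of one ascent.
There are 260 indicators.
For each fixed i, the pair (π(i), π(i+1)) is a uniformly random ordered pair of distinct values from {1, …, 261}; by symmetry P[π(i) < π(i+1)] = 1/2.
By linearity: E[X] = 260 · (1/2) = (261 − 1) · (1/2) = 130 ≈ 130.000000.

E[X] = 130 = 130.000000.


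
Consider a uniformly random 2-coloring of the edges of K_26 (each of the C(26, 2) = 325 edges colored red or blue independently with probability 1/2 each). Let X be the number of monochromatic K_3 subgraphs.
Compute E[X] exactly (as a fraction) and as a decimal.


Let X = Σ_S X_S over the C(26, 3) = 2600 subsets S of size 3, where X_S = 1 if the K_3 on S is monochromatic.
For a fixed S, the K_3 on S has C(3, 2) = 3 edges. P[all 3 edges red] = (1/2)^3, and likewise for blue, so P[monochromatic] = 2·(1/2)^3 = 2^{1 − 3} = 1/4.
Summing: E[X] = C(26, 3) · 2^{1 − 3} = 2600 · 1/4 = 650.
Numerically: E[X] ≈ 650.00000.

E[X] = C(26,3)·2^(1−C(3,2)) = 650 ≈ 650.00000.


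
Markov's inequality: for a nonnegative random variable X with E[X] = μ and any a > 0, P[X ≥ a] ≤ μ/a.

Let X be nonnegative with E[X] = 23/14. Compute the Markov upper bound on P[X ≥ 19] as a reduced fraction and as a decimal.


μ = E[X] = 23/14, a = 19.
Markov: P[X ≥ 19] ≤ μ/a = (23/14)/19 = 23/266.
Numerically: ≈ 0.086466.
(Since a = 19 > μ = 1.642857, the bound 23/266 is < 1 and informative.)

P[X ≥ 19] ≤ 23/266 ≈ 0.086466.


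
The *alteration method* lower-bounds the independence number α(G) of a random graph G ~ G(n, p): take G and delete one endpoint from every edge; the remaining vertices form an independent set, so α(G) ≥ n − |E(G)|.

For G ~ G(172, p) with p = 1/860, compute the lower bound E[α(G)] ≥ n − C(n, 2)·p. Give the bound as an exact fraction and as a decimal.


E[|E(G)|] = C(172, 2)·p = 14706 · (1/860) = 171/10.
E[α(G)] ≥ n − E[|E(G)|] = 172 − 171/10 = 1549/10.
Numerically: ≈ 154.900.
(This is only a lower bound; the true E[α(G)] may be larger.)

E[α(G)] ≥ 1549/10 ≈ 154.900.


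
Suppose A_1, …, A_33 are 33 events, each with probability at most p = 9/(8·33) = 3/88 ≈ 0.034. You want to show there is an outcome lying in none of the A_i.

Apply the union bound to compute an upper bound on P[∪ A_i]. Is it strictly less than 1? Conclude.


Union bound: P[∪_{i=1}^{33} A_i] ≤ Σ_i P[A_i] ≤ 33·p = 33·(3/88) = 9/8.
Numerically: 9/8 ≈ 1.125.
Is 9/8 < 1? NO.
Since the bound 9/8 is ≥ 1, the union bound is uninformative here; it does NOT by itself certify existence.

33·p = 9/8 ≈ 1.125; existence NOT certified by the union bound.


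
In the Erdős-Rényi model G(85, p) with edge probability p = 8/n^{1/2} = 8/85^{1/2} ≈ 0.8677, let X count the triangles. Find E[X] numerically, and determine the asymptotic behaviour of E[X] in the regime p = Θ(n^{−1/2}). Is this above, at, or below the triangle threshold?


Number of potential triangles: C(85, 3) = 98770.
Each occurs with probability p³ ≈ (0.8677)³ ≈ 6.533435e-01.
By linearity: E[X] = C(85, 3)·p³ ≈ 98770 · 6.533435e-01 ≈ 64530.7371.
Since α = 1/2 < 1, p = c/n^{1/2} ≫ 1/n is above the triangle threshold p ~ 1/n. Asymptotically E[X] ~ (c³/6)·n^{3(1−α)} = (8³/6)·n^{1.5} → ∞; triangles are abundant w.h.p.

E[X] ≈ 64530.7371; in regime p = Θ(1/n^{1/2}) E[X] diverges (above the triangle threshold p ~ 1/n).


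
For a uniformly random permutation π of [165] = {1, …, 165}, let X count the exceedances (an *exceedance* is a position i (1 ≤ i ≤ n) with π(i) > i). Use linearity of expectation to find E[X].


Write X = Σ_{i=1}^{165} X_i, where X_i = 1_{π(i) > i}.
For each fixed i, π(i) is uniform over {1, …, 165} (marginal of a uniform permutation), so P[π(i) > i] = (n − i)/n. Summing: Σ_{i=1}^{165} (n − i)/n = (0 + 1 + … + 164)/165 = 165(165 − 1)/(2·165) = (165 − 1)/2.
Hence E[X] = Σ_{i=1}^{165} (165 − i)/165 = 82 ≈ 82.000000.

E[X] = 82 = 82.000000.


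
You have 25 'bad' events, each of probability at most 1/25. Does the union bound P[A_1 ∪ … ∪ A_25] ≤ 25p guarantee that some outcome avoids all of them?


Union bound: P[∪_{i=1}^{25} A_i] ≤ Σ_i P[A_i] ≤ 25·p = 25·(1/25) = 1.
Numerically: 1 ≈ 1.00000.
Is 1 < 1? NO.
Since the bound 1 is ≥ 1, the union bound is uninformative here; it does NOT by itself certify existence.

25·p = 1 ≈ 1.00000; existence NOT certified by the union bound.


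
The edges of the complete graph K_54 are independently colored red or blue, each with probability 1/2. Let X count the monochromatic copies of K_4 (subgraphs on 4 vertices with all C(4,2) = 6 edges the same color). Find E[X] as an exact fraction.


Let X = Σ_S X_S over the C(54, 4) = 316251 subsets S of size 4, where X_S = 1 if the K_4 on S is monochromatic.
For a fixed S, the K_4 on S has C(4, 2) = 6 edges. P[all 6 edges red] = (1/2)^6, and likewise for blue, so P[monochromatic] = 2·(1/2)^6 = 2^{1 − 6} = 1/32.
Summing: E[X] = C(54, 4) · 2^{1 − 6} = 316251 · 1/32 = 316251/32.
Numerically: E[X] ≈ 9882.844.

E[X] = C(54,4)·2^(1−C(4,2)) = 316251/32 ≈ 9882.844.


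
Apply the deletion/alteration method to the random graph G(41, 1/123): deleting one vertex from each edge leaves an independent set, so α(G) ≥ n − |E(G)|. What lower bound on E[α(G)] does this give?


E[|E(G)|] = C(41, 2)·p = 820 · (1/123) = 20/3.
E[α(G)] ≥ n − E[|E(G)|] = 41 − 20/3 = 103/3.
Numerically: ≈ 34.3333.
(This is only a lower bound; the true E[α(G)] may be larger.)

E[α(G)] ≥ 103/3 ≈ 34.3333.


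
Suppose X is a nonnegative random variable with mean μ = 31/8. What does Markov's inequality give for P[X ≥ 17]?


μ = E[X] = 31/8, a = 17.
Markov: P[X ≥ 17] ≤ μ/a = (31/8)/17 = 31/136.
Numerically: ≈ 0.227941.
(Since a = 17 > μ = 3.875000, the bound 31/136 is < 1 and informative.)

P[X ≥ 17] ≤ 31/136 ≈ 0.227941.


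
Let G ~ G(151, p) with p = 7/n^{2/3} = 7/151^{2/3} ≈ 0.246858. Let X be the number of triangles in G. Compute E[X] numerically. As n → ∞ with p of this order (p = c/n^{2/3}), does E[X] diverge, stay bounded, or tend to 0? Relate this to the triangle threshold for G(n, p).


Number of potential triangles: C(151, 3) = 562475.
Each occurs with probability p³ ≈ (0.246858)³ ≈ 1.50431999e-02.
By linearity: E[X] = C(151, 3)·p³ ≈ 562475 · 1.50431999e-02 ≈ 8461.423841.
Since α = 2/3 < 1, p = c/n^{2/3} ≫ 1/n is above the triangle threshold p ~ 1/n. Asymptotically E[X] ~ (c³/6)·n^{3(1−α)} = (7³/6)·n^{1} → ∞; triangles are abundant w.h.p.

E[X] ≈ 8461.423841; in regime p = Θ(1/n^{2/3}) E[X] diverges (above the triangle threshold p ~ 1/n).


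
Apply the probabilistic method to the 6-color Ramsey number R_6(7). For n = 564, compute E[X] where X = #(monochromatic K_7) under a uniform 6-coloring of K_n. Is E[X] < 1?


E[X] = C(564, 7) · 6^{1 − 21} = 3469685994423792 · 6^{−20} = 3469685994423792/3656158440062976.
As a reduced fraction: E[X] = 24095041627943/25389989167104 ≈ 0.9490.
Is E[X] < 1? YES.
Since E[X] < 1, there exists a 6-coloring of K_{564} with no monochromatic K_7; hence R_6(7) > 564.

E[X] = 24095041627943/25389989167104 ≈ 0.9490; E[X] < 1, so R_6(7) > 564.
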